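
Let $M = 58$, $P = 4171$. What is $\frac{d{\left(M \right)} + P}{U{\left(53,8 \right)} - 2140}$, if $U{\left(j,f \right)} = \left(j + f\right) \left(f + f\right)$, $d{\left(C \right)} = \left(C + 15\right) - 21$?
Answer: $- \frac{4223}{1164} \approx -3.628$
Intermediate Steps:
$d{\left(C \right)} = -6 + C$ ($d{\left(C \right)} = \left(15 + C\right) - 21 = -6 + C$)
$U{\left(j,f \right)} = 2 f \left(f + j\right)$ ($U{\left(j,f \right)} = \left(f + j\right) 2 f = 2 f \left(f + j\right)$)
$\frac{d{\left(M \right)} + P}{U{\left(53,8 \right)} - 2140} = \frac{\left(-6 + 58\right) + 4171}{2 \cdot 8 \left(8 + 53\right) - 2140} = \frac{52 + 4171}{2 \cdot 8 \cdot 61 - 2140} = \frac{4223}{976 - 2140} = \frac{4223}{-1164} = 4223 \left(- \frac{1}{1164}\right) = - \frac{4223}{1164}$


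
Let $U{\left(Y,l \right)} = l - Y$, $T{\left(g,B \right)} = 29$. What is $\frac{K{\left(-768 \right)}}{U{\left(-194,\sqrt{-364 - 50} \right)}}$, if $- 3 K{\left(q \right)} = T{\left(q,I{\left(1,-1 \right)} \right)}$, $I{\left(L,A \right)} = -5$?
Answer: $- \frac{2813}{57075} + \frac{29 i \sqrt{46}}{38050} \approx -0.049286 + 0.0051692 i$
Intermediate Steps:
$K{\left(q \right)} = - \frac{29}{3}$ ($K{\left(q \right)} = \left(- \frac{1}{3}\right) 29 = - \frac{29}{3}$)
$\frac{K{\left(-768 \right)}}{U{\left(-194,\sqrt{-364 - 50} \right)}} = - \frac{29}{3 \left(\sqrt{-364 - 50} - -194\right)} = - \frac{29}{3 \left(\sqrt{-414} + 194\right)} = - \frac{29}{3 \left(3 i \sqrt{46} + 194\right)} = - \frac{29}{3 \left(194 + 3 i \sqrt{46}\right)}$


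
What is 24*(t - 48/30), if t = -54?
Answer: -6672/5 ≈ -1334.4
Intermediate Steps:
24*(t - 48/30) = 24*(-54 - 48/30) = 24*(-54 - 48*1/30) = 24*(-54 - 8/5) = 24*(-278/5) = -6672/5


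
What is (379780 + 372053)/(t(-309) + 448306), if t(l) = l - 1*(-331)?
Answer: 751833/448328 ≈ 1.6770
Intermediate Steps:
t(l) = 331 + l (t(l) = l + 331 = 331 + l)
(379780 + 372053)/(t(-309) + 448306) = (379780 + 372053)/((331 - 309) + 448306) = 751833/(22 + 448306) = 751833/448328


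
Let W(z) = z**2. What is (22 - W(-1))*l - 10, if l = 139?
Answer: 2909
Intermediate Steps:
(22 - W(-1))*l - 10 = (22 - 1*(-1)**2)*139 - 10 = (22 - 1*1)*139 - 10 = (22 - 1)*139 - 10 = 21*139 - 10 = 2919 - 10 = 2909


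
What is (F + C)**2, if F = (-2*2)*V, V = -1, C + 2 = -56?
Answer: 2916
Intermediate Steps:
C = -58 (C = -2 - 56 = -58)
F = 4 (F = -2*2*(-1) = -4*(-1) = 4)
(F + C)**2 = (4 - 58)**2 = (-54)**2 = 2916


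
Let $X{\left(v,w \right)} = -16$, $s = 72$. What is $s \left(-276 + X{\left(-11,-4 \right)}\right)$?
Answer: $-21024$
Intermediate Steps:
$s \left(-276 + X{\left(-11,-4 \right)}\right) = 72 \left(-276 - 16\right) = 72 \left(-292\right) = -21024$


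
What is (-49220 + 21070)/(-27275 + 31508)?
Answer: -28150/4233 ≈ -6.6501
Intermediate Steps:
(-49220 + 21070)/(-27275 + 31508) = -28150/4233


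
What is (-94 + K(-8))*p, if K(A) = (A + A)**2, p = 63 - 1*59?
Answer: 648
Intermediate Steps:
p = 4 (p = 63 - 59 = 4)
K(A) = 4*A**2 (K(A) = (2*A)**2 = 4*A**2)
(-94 + K(-8))*p = (-94 + 4*(-8)**2)*4 = (-94 + 4*64)*4 = (-94 + 256)*4 = 162*4 = 648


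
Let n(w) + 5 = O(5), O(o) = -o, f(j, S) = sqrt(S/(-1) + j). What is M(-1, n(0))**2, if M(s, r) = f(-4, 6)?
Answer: -10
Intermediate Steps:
f(j, S) = sqrt(j - S) (f(j, S) = sqrt(S*(-1) + j) = sqrt(-S + j) = sqrt(j - S))
n(w) = -10 (n(w) = -5 - 1*5 = -5 - 5 = -10)
M(s, r) = I*sqrt(10) (M(s, r) = sqrt(-4 - 1*6) = sqrt(-4 - 6) = sqrt(-10) = I*sqrt(10))
M(-1, n(0))**2 = (I*sqrt(10))**2 = -10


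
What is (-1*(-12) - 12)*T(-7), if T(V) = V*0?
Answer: 0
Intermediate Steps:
T(V) = 0
(-1*(-12) - 12)*T(-7) = (-1*(-12) - 12)*0 = (12 - 12)*0 = 0*0 = 0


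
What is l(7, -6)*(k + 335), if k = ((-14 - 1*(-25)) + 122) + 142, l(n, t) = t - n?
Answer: -7930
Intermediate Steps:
k = 275 (k = ((-14 + 25) + 122) + 142 = (11 + 122) + 142 = 133 + 142 = 275)
l(7, -6)*(k + 335) = (-6 - 1*7)*(275 + 335) = (-6 - 7)*610 = -13*610 = -7930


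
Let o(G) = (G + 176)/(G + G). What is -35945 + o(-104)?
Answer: -934579/26 ≈ -35945.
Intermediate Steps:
o(G) = (176 + G)/(2*G) (o(G) = (176 + G)/((2*G)) = (176 + G)*(1/(2*G)) = (176 + G)/(2*G))
-35945 + o(-104) = -35945 + (½)*(176 - 104)/(-104) = -35945 + (½)*(-1/104)*72 = -35945 - 9/26 = -934579/26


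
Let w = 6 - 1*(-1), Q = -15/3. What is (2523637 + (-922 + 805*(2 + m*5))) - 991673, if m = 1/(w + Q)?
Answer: 3069329/2 ≈ 1.5347e+6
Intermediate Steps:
Q = -5 (Q = -15*⅓ = -5)
w = 7 (w = 6 + 1 = 7)
m = ½ (m = 1/(7 - 5) = 1/2 = ½ ≈ 0.50000)
(2523637 + (-922 + 805*(2 + m*5))) - 991673 = (2523637 + (-922 + 805*(2 + (½)*5))) - 991673 = (2523637 + (-922 + 805*(2 + 5/2))) - 991673 = (2523637 + (-922 + 805*(9/2))) - 991673 = (2523637 + (-922 + 7245/2)) - 991673 = (2523637 + 5401/2) - 991673 = 5052675/2 - 991673 = 3069329/2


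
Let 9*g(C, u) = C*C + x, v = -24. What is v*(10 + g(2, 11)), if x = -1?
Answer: -248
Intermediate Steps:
g(C, u) = -⅑ + C²/9 (g(C, u) = (C*C - 1)/9 = (C² - 1)/9 = (-1 + C²)/9 = -⅑ + C²/9)
v*(10 + g(2, 11)) = -24*(10 + (-⅑ + (⅑)*2²)) = -24*(10 + (-⅑ + (⅑)*4)) = -24*(10 + (-⅑ + 4/9)) = -24*(10 + ⅓) = -24*31/3 = -248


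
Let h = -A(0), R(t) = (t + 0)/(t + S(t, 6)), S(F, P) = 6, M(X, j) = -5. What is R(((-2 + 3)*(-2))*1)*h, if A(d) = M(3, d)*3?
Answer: -15/2 ≈ -7.5000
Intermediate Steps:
A(d) = -15 (A(d) = -5*3 = -15)
R(t) = t/(6 + t) (R(t) = (t + 0)/(t + 6) = t/(6 + t))
h = 15 (h = -1*(-15) = 15)
R(((-2 + 3)*(-2))*1)*h = ((((-2 + 3)*(-2))*1)/(6 + ((-2 + 3)*(-2))*1))*15 = (((1*(-2))*1)/(6 + (1*(-2))*1))*15 = ((-2*1)/(6 - 2*1))*15 = -2/(6 - 2)*15 = -2/4*15 = -2*¼*15 = -½*15 = -15/2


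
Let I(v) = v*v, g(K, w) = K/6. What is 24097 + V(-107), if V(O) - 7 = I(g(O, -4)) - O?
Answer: 883045/36 ≈ 24529.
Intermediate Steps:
g(K, w) = K/6 (g(K, w) = K*(⅙) = K/6)
I(v) = v²
V(O) = 7 - O + O²/36 (V(O) = 7 + ((O/6)² - O) = 7 + (O²/36 - O) = 7 + (-O + O²/36) = 7 - O + O²/36)
24097 + V(-107) = 24097 + (7 - 1*(-107) + (1/36)*(-107)²) = 24097 + (7 + 107 + (1/36)*11449) = 24097 + (7 + 107 + 11449/36) = 24097 + 15553/36 = 883045/36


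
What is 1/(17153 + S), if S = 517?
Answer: 1/17670 ≈ 5.6593e-5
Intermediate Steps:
1/(17153 + S) = 1/(17153 + 517) = 1/17670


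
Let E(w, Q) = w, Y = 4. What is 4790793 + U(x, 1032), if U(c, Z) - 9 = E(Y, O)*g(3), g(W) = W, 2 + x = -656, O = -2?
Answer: 4790814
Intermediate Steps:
x = -658 (x = -2 - 656 = -658)
U(c, Z) = 21 (U(c, Z) = 9 + 4*3 = 9 + 12 = 21)
4790793 + U(x, 1032) = 4790793 + 21 = 4790814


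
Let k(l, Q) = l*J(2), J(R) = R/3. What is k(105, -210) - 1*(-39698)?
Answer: 39768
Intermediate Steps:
J(R) = R/3 (J(R) = R*(⅓) = R/3)
k(l, Q) = 2*l/3 (k(l, Q) = l*((⅓)*2) = l*(⅔) = 2*l/3)
k(105, -210) - 1*(-39698) = (⅔)*105 - 1*(-39698) = 70 + 39698 = 39768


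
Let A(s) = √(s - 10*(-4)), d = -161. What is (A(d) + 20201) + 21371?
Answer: 41572 + 11*I ≈ 41572.0 + 11.0*I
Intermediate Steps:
A(s) = √(40 + s) (A(s) = √(s + 40) = √(40 + s))
(A(d) + 20201) + 21371 = (√(40 - 161) + 20201) + 21371 = (√(-121) + 20201) + 21371 = (11*I + 20201) + 21371 = (20201 + 11*I) + 21371 = 41572 + 11*I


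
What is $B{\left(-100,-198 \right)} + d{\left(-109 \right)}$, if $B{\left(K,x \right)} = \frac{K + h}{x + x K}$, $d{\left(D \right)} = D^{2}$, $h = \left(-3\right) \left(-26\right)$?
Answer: $\frac{10585970}{891} \approx 11881.0$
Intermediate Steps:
$h = 78$
$B{\left(K,x \right)} = \frac{78 + K}{x + K x}$ ($B{\left(K,x \right)} = \frac{K + 78}{x + x K} = \frac{78 + K}{x + K x}$)
$B{\left(-100,-198 \right)} + d{\left(-109 \right)} = \frac{78 - 100}{\left(-198\right) \left(1 - 100\right)} + \left(-109\right)^{2} = \left(- \frac{1}{198}\right) \frac{1}{-99} \left(-22\right) + 11881 = \left(- \frac{1}{198}\right) \left(- \frac{1}{99}\right) \left(-22\right) + 11881 = - \frac{1}{891} + 11881 = \frac{10585970}{891}$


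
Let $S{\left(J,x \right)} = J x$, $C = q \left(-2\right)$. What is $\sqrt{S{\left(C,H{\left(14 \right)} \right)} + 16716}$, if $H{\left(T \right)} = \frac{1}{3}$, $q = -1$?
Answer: $\frac{5 \sqrt{6018}}{3} \approx 129.29$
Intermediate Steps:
$H{\left(T \right)} = \frac{1}{3}$
$C = 2$ ($C = \left(-1\right) \left(-2\right) = 2$)
$\sqrt{S{\left(C,H{\left(14 \right)} \right)} + 16716} = \sqrt{2 \cdot \frac{1}{3} + 16716} = \sqrt{\frac{2}{3} + 16716} = \sqrt{\frac{50150}{3}} = \frac{5 \sqrt{6018}}{3}$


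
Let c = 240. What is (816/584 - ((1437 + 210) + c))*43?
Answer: -5918907/73 ≈ -81081.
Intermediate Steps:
(816/584 - ((1437 + 210) + c))*43 = (816/584 - ((1437 + 210) + 240))*43 = (816*(1/584) - (1647 + 240))*43 = (102/73 - 1*1887)*43 = (102/73 - 1887)*43 = -137649/73*43 = -5918907/73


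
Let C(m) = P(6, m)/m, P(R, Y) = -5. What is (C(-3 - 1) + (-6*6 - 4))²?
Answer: 24025/16 ≈ 1501.6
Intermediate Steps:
C(m) = -5/m
(C(-3 - 1) + (-6*6 - 4))² = (-5/(-3 - 1) + (-6*6 - 4))² = (-5/(-4) + (-36 - 4))² = (-5*(-¼) - 40)² = (5/4 - 40)² = (-155/4)² = 24025/16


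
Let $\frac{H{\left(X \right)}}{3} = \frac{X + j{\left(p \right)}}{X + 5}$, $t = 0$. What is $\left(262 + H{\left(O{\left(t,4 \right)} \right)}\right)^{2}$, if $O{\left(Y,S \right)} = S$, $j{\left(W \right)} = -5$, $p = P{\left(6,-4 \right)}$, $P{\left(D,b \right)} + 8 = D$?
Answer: $\frac{616225}{9} \approx 68470.0$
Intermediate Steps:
$P{\left(D,b \right)} = -8 + D$
$p = -2$ ($p = -8 + 6 = -2$)
$H{\left(X \right)} = \frac{3 \left(-5 + X\right)}{5 + X}$ ($H{\left(X \right)} = 3 \frac{X - 5}{X + 5} = 3 \frac{-5 + X}{5 + X} = \frac{3 \left(-5 + X\right)}{5 + X}$)
$\left(262 + H{\left(O{\left(t,4 \right)} \right)}\right)^{2} = \left(262 + \frac{3 \left(-5 + 4\right)}{5 + 4}\right)^{2} = \left(262 + 3 \cdot \frac{1}{9} \left(-1\right)\right)^{2} = \left(262 - \frac{1}{3}\right)^{2} = \left(\frac{785}{3}\right)^{2} = \frac{616225}{9}$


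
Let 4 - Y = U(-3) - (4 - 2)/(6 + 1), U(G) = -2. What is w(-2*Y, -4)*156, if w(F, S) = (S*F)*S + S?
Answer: -224016/7 ≈ -32002.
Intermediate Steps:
Y = 44/7 (Y = 4 - (-2 - (4 - 2)/(6 + 1)) = 4 - (-2 - 2/7) = 4 - 1*(-16/7) = 4 + 16/7 = 44/7 ≈ 6.2857)
w(F, S) = S + F*S**2 (w(F, S) = (F*S)*S + S = F*S**2 + S = S + F*S**2)
w(-2*Y, -4)*156 = -4*(1 - 2*44/7*(-4))*156 = -4*(1 - 88/7*(-4))*156 = -4*(1 + 352/7)*156 = -4*359/7*156 = -1436/7*156 = -224016/7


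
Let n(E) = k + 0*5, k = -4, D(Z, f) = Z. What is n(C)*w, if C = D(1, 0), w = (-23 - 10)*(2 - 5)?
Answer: -396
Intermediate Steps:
w = 99 (w = -33*(-3) = 99)
C = 1
n(E) = -4 (n(E) = -4 + 0*5 = -4 + 0 = -4)
n(C)*w = -4*99 = -396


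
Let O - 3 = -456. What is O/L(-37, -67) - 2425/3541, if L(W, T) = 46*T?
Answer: -5869777/10913362 ≈ -0.53785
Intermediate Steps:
O = -453 (O = 3 - 456 = -453)
O/L(-37, -67) - 2425/3541 = -453/(46*(-67)) - 2425/3541 = -453/(-3082) - 2425*1/3541 = -453*(-1/3082) - 2425/3541 = 453/3082 - 2425/3541 = -5869777/10913362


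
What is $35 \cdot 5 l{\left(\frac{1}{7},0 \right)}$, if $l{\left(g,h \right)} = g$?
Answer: $25$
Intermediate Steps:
$35 \cdot 5 l{\left(\frac{1}{7},0 \right)} = \frac{35 \cdot 5}{7} = 175 \cdot \frac{1}{7} = 25$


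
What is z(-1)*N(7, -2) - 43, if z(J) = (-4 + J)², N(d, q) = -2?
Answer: -93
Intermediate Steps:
z(-1)*N(7, -2) - 43 = (-4 - 1)²*(-2) - 43 = (-5)²*(-2) - 43 = 25*(-2) - 43 = -50 - 43 = -93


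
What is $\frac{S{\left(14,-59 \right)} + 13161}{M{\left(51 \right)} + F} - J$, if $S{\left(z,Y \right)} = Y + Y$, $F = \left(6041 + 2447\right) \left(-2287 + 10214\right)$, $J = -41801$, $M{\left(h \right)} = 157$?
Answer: $\frac{2812560776976}{67284533} \approx 41801.0$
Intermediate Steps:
$F = 67284376$ ($F = 8488 \cdot 7927 = 67284376$)
$S{\left(z,Y \right)} = 2 Y$
$\frac{S{\left(14,-59 \right)} + 13161}{M{\left(51 \right)} + F} - J = \frac{2 \left(-59\right) + 13161}{157 + 67284376} - -41801 = \frac{-118 + 13161}{67284533} + 41801 = 13043 \cdot \frac{1}{67284533} + 41801 = \frac{13043}{67284533} + 41801 = \frac{2812560776976}{67284533}$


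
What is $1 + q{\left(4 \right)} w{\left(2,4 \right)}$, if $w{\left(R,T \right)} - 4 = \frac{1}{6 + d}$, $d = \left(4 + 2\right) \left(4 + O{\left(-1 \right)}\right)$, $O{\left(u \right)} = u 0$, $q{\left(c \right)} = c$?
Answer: $\frac{257}{15} \approx 17.133$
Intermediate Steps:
$O{\left(u \right)} = 0$
$d = 24$ ($d = \left(4 + 2\right) \left(4 + 0\right) = 6 \cdot 4 = 24$)
$w{\left(R,T \right)} = \frac{121}{30}$ ($w{\left(R,T \right)} = 4 + \frac{1}{6 + 24} = 4 + \frac{1}{30} = \frac{121}{30}$)
$1 + q{\left(4 \right)} w{\left(2,4 \right)} = 1 + 4 \cdot \frac{121}{30} = 1 + \frac{242}{15} = \frac{257}{15}$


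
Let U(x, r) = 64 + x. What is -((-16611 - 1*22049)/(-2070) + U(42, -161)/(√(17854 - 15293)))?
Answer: -3866/207 - 106*√2561/2561 ≈ -20.771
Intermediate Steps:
-((-16611 - 1*22049)/(-2070) + U(42, -161)/(√(17854 - 15293))) = -((-16611 - 1*22049)/(-2070) + (64 + 42)/(√(17854 - 15293))) = -((-16611 - 22049)*(-1/2070) + 106/(√2561)) = -(-38660*(-1/2070) + 106*(√2561/2561)) = -(3866/207 + 106*√2561/2561) = -3866/207 - 106*√2561/2561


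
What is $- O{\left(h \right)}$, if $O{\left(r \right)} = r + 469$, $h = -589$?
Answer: $120$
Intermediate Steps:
$O{\left(r \right)} = 469 + r$
$- O{\left(h \right)} = - (469 - 589) = \left(-1\right) \left(-120\right) = 120$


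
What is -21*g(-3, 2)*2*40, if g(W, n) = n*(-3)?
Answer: 10080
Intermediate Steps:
g(W, n) = -3*n
-21*g(-3, 2)*2*40 = -21*(-3*2)*2*40 = -(-126)*2*40 = -21*(-12)*40 = 252*40 = 10080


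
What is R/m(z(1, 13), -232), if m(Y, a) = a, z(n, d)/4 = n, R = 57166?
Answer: -28583/116 ≈ -246.41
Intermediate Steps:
z(n, d) = 4*n
R/m(z(1, 13), -232) = 57166/(-232) = 57166*(-1/232) = -28583/116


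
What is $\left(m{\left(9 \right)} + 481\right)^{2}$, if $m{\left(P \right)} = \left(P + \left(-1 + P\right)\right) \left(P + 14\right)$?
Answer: $760384$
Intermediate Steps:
$m{\left(P \right)} = \left(-1 + 2 P\right) \left(14 + P\right)$
$\left(m{\left(9 \right)} + 481\right)^{2} = \left(\left(-14 + 2 \cdot 9^{2} + 27 \cdot 9\right) + 481\right)^{2} = \left(\left(-14 + 2 \cdot 81 + 243\right) + 481\right)^{2} = \left(\left(-14 + 162 + 243\right) + 481\right)^{2} = \left(391 + 481\right)^{2} = 872^{2} = 760384$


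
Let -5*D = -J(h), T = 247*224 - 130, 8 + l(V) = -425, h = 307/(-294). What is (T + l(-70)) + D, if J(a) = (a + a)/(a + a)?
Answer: 273826/5 ≈ 54765.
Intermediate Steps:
h = -307/294 (h = 307*(-1/294) = -307/294 ≈ -1.0442)
l(V) = -433 (l(V) = -8 - 425 = -433)
J(a) = 1 (J(a) = (2*a)/((2*a)) = (2*a)*(1/(2*a)) = 1)
T = 55198 (T = 55328 - 130 = 55198)
D = ⅕ (D = -(-1)/5 = -⅕*(-1) = ⅕ ≈ 0.20000)
(T + l(-70)) + D = (55198 - 433) + ⅕ = 54765 + ⅕ = 273826/5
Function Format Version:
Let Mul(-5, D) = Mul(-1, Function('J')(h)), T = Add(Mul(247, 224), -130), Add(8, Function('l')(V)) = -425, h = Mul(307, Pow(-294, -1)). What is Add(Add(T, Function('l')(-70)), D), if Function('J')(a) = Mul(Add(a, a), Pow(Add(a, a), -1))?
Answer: Rational(273826, 5) ≈ 54765.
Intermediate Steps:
h = Rational(-307, 294) (h = Mul(307, Rational(-1, 294)) = Rational(-307, 294) ≈ -1.0442)
Function('l')(V) = -433 (Function('l')(V) = Add(-8, -425) = -433)
Function('J')(a) = 1 (Function('J')(a) = Mul(Mul(2, a), Pow(Mul(2, a), -1)) = Mul(Mul(2, a), Mul(Rational(1, 2), Pow(a, -1))) = 1)
T = 55198 (T = Add(55328, -130) = 55198)
D = Rational(1, 5) (D = Mul(Rational(-1, 5), Mul(-1, 1)) = Mul(Rational(-1, 5), -1) = Rational(1, 5) ≈ 0.20000)
Add(Add(T, Function('l')(-70)), D) = Add(Add(55198, -433), Rational(1, 5)) = Add(54765, Rational(1, 5)) = Rational(273826, 5)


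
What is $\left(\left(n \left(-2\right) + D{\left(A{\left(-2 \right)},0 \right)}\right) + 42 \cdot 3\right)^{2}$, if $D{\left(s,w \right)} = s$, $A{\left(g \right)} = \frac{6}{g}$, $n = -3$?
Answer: $16641$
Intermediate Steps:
$\left(\left(n \left(-2\right) + D{\left(A{\left(-2 \right)},0 \right)}\right) + 42 \cdot 3\right)^{2} = \left(\left(\left(-3\right) \left(-2\right) + \frac{6}{-2}\right) + 42 \cdot 3\right)^{2} = \left(\left(6 + 6 \left(- \frac{1}{2}\right)\right) + 126\right)^{2} = \left(\left(6 - 3\right) + 126\right)^{2} = \left(3 + 126\right)^{2} = 129^{2} = 16641$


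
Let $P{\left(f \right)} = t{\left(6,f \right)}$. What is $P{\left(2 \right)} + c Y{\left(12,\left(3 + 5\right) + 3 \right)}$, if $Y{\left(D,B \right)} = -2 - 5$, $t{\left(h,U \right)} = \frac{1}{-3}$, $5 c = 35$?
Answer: $- \frac{148}{3} \approx -49.333$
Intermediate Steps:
$c = 7$ ($c = \frac{1}{5} \cdot 35 = 7$)
$t{\left(h,U \right)} = - \frac{1}{3}$
$P{\left(f \right)} = - \frac{1}{3}$
$Y{\left(D,B \right)} = -7$
$P{\left(2 \right)} + c Y{\left(12,\left(3 + 5\right) + 3 \right)} = - \frac{1}{3} + 7 \left(-7\right) = - \frac{1}{3} - 49 = - \frac{148}{3}$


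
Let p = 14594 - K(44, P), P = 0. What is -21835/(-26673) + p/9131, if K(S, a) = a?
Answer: 588641147/243551163 ≈ 2.4169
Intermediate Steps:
p = 14594 (p = 14594 - 1*0 = 14594 + 0 = 14594)
-21835/(-26673) + p/9131 = -21835/(-26673) + 14594/9131 = -21835*(-1/26673) + 14594*(1/9131) = 21835/26673 + 14594/9131 = 588641147/243551163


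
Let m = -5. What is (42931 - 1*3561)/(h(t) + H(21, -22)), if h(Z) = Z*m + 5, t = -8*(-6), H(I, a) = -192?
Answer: -39370/427 ≈ -92.201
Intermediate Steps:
t = 48
h(Z) = 5 - 5*Z (h(Z) = Z*(-5) + 5 = -5*Z + 5 = 5 - 5*Z)
(42931 - 1*3561)/(h(t) + H(21, -22)) = (42931 - 1*3561)/((5 - 5*48) - 192) = (42931 - 3561)/((5 - 240) - 192) = 39370/(-235 - 192) = 39370/(-427) = 39370*(-1/427) = -39370/427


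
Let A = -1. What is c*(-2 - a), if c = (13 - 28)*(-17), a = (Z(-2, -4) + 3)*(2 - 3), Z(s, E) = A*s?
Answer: 765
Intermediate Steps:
Z(s, E) = -s
a = -5 (a = (-1*(-2) + 3)*(2 - 3) = (2 + 3)*(-1) = 5*(-1) = -5)
c = 255 (c = -15*(-17) = 255)
c*(-2 - a) = 255*(-2 - 1*(-5)) = 255*(-2 + 5) = 255*3 = 765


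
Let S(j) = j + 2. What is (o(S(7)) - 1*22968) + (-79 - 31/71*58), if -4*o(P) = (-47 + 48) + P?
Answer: -3276625/142 ≈ -23075.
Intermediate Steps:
S(j) = 2 + j
o(P) = -¼ - P/4 (o(P) = -((-47 + 48) + P)/4 = -(1 + P)/4 = -¼ - P/4)
(o(S(7)) - 1*22968) + (-79 - 31/71*58) = ((-¼ - (2 + 7)/4) - 1*22968) + (-79 - 31/71*58) = ((-¼ - ¼*9) - 22968) + (-79 - 31*1/71*58) = ((-¼ - 9/4) - 22968) + (-79 - 31/71*58) = (-5/2 - 22968) + (-79 - 1798/71) = -45941/2 - 7407/71 = -3276625/142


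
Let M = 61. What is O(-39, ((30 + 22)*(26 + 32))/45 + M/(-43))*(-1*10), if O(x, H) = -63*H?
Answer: 1777202/43 ≈ 41330.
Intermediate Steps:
O(-39, ((30 + 22)*(26 + 32))/45 + M/(-43))*(-1*10) = (-63*(((30 + 22)*(26 + 32))/45 + 61/(-43)))*(-1*10) = -63*((52*58)*(1/45) + 61*(-1/43))*(-10) = -63*(3016*(1/45) - 61/43)*(-10) = -63*(3016/45 - 61/43)*(-10) = -63*126943/1935*(-10) = -888601/215*(-10) = 1777202/43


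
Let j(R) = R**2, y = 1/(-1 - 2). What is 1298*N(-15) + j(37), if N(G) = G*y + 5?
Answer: 14349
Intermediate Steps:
y = -1/3 (y = 1/(-3) = -1/3 ≈ -0.33333)
N(G) = 5 - G/3 (N(G) = G*(-1/3) + 5 = -G/3 + 5 = 5 - G/3)
1298*N(-15) + j(37) = 1298*(5 - 1/3*(-15)) + 37**2 = 1298*(5 + 5) + 1369 = 1298*10 + 1369 = 12980 + 1369 = 14349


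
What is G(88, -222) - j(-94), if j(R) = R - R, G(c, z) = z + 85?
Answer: -137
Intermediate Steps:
G(c, z) = 85 + z
j(R) = 0
G(88, -222) - j(-94) = (85 - 222) - 1*0 = -137 + 0 = -137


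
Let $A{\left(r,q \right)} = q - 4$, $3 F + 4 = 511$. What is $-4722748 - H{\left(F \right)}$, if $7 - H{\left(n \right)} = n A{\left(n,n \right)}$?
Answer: $-4694870$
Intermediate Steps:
$F = 169$ ($F = - \frac{4}{3} + \frac{1}{3} \cdot 511 = - \frac{4}{3} + \frac{511}{3} = 169$)
$A{\left(r,q \right)} = -4 + q$ ($A{\left(r,q \right)} = q - 4 = -4 + q$)
$H{\left(n \right)} = 7 - n \left(-4 + n\right)$
$-4722748 - H{\left(F \right)} = -4722748 - \left(7 - 169 \left(-4 + 169\right)\right) = -4722748 - \left(7 - 169 \cdot 165\right) = -4722748 - \left(7 - 27885\right) = -4722748 - -27878 = -4722748 + 27878 = -4694870$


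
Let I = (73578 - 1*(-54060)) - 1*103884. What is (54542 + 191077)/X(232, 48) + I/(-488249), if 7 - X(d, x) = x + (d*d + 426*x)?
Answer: -13520940237/4031471993 ≈ -3.3538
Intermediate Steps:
X(d, x) = 7 - d² - 427*x (X(d, x) = 7 - (x + (d*d + 426*x)) = 7 - (x + (d² + 426*x)) = 7 - (d² + 427*x) = 7 + (-d² - 427*x) = 7 - d² - 427*x)
I = 23754 (I = (73578 + 54060) - 103884 = 127638 - 103884 = 23754)
(54542 + 191077)/X(232, 48) + I/(-488249) = (54542 + 191077)/(7 - 1*232² - 427*48) + 23754/(-488249) = 245619/(7 - 1*53824 - 20496) + 23754*(-1/488249) = 245619/(7 - 53824 - 20496) - 23754/488249 = 245619/(-74313) - 23754/488249 = 245619*(-1/74313) - 23754/488249 = -27291/8257 - 23754/488249 = -13520940237/4031471993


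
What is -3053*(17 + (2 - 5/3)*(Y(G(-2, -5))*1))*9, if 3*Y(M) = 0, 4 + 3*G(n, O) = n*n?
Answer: -467109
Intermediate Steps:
G(n, O) = -4/3 + n²/3 (G(n, O) = -4/3 + (n*n)/3 = -4/3 + n²/3)
Y(M) = 0 (Y(M) = (⅓)*0 = 0)
-3053*(17 + (2 - 5/3)*(Y(G(-2, -5))*1))*9 = -3053*(17 + (2 - 5/3)*(0*1))*9 = -3053*(17 + (2 - 5*⅓)*0)*9 = -3053*(17 + (2 - 5/3)*0)*9 = -3053*(17 + (⅓)*0)*9 = -3053*(17 + 0)*9 = -51901*9 = -3053*153 = -467109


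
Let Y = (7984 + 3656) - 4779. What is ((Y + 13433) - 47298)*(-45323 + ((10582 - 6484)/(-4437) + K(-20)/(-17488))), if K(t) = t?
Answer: 1978535846500231/1616547 ≈ 1.2239e+9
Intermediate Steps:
Y = 6861 (Y = 11640 - 4779 = 6861)
((Y + 13433) - 47298)*(-45323 + ((10582 - 6484)/(-4437) + K(-20)/(-17488))) = ((6861 + 13433) - 47298)*(-45323 + ((10582 - 6484)/(-4437) - 20/(-17488))) = (20294 - 47298)*(-45323 + (4098*(-1/4437) - 20*(-1/17488))) = -27004*(-45323 + (-1366/1479 + 5/4372)) = -27004*(-45323 - 5964757/6466188) = -27004*(-293073003481/6466188) = 1978535846500231/1616547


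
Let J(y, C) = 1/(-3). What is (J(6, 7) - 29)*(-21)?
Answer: 616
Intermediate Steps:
J(y, C) = -1/3
(J(6, 7) - 29)*(-21) = (-1/3 - 29)*(-21) = -88/3*(-21) = 616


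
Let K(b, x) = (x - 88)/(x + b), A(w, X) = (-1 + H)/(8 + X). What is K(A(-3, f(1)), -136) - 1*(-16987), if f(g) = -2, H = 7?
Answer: 2293469/135 ≈ 16989.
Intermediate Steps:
A(w, X) = 6/(8 + X) (A(w, X) = (-1 + 7)/(8 + X) = 6/(8 + X))
K(b, x) = (-88 + x)/(b + x)
K(A(-3, f(1)), -136) - 1*(-16987) = (-88 - 136)/(6/(8 - 2) - 136) - 1*(-16987) = -224/(6/6 - 136) + 16987 = -224/(6*(⅙) - 136) + 16987 = -224/(1 - 136) + 16987 = -224/(-135) + 16987 = -1/135*(-224) + 16987 = 224/135 + 16987 = 2293469/135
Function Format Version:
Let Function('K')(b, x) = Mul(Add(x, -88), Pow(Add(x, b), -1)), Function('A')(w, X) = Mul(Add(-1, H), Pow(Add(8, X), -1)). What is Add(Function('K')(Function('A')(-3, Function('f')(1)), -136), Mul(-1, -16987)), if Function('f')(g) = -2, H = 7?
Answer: Rational(2293469, 135) ≈ 16989.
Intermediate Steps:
Function('A')(w, X) = Mul(6, Pow(Add(8, X), -1)) (Function('A')(w, X) = Mul(Add(-1, 7), Pow(Add(8, X), -1)) = Mul(6, Pow(Add(8, X), -1)))
Function('K')(b, x) = Mul(Pow(Add(b, x), -1), Add(-88, x)) (Function('K')(b, x) = Mul(Add(-88, x), Pow(Add(b, x), -1)) = Mul(Pow(Add(b, x), -1), Add(-88, x)))
Add(Function('K')(Function('A')(-3, Function('f')(1)), -136), Mul(-1, -16987)) = Add(Mul(Pow(Add(Mul(6, Pow(Add(8, -2), -1)), -136), -1), Add(-88, -136)), Mul(-1, -16987)) = Add(Mul(Pow(Add(Mul(6, Pow(6, -1)), -136), -1), -224), 16987) = Add(Mul(Pow(Add(Mul(6, Rational(1, 6)), -136), -1), -224), 16987) = Add(Mul(Pow(Add(1, -136), -1), -224), 16987) = Add(Mul(Pow(-135, -1), -224), 16987) = Add(Mul(Rational(-1, 135), -224), 16987) = Add(Rational(224, 135), 16987) = Rational(2293469, 135)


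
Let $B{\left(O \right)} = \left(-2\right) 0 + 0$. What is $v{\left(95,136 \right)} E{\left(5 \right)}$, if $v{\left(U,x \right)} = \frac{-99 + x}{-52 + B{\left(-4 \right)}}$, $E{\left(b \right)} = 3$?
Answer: $- \frac{111}{52} \approx -2.1346$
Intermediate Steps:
$B{\left(O \right)} = 0$ ($B{\left(O \right)} = 0 + 0 = 0$)
$v{\left(U,x \right)} = \frac{99}{52} - \frac{x}{52}$ ($v{\left(U,x \right)} = \frac{-99 + x}{-52 + 0} = \frac{-99 + x}{-52} = \left(-99 + x\right) \left(- \frac{1}{52}\right) = \frac{99}{52} - \frac{x}{52}$)
$v{\left(95,136 \right)} E{\left(5 \right)} = \left(\frac{99}{52} - \frac{34}{13}\right) 3 = \left(- \frac{37}{52}\right) 3 = - \frac{111}{52}$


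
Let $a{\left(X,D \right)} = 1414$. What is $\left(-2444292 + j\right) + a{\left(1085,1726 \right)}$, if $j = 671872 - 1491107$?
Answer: $-3262113$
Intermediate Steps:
$j = -819235$ ($j = 671872 - 1491107 = -819235$)
$\left(-2444292 + j\right) + a{\left(1085,1726 \right)} = \left(-2444292 - 819235\right) + 1414 = -3263527 + 1414 = -3262113$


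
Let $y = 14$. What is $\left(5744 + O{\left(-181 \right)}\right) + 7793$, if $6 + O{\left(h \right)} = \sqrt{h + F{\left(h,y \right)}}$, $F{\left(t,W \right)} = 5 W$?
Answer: $13531 + i \sqrt{111} \approx 13531.0 + 10.536 i$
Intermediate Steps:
$O{\left(h \right)} = -6 + \sqrt{70 + h}$ ($O{\left(h \right)} = -6 + \sqrt{h + 5 \cdot 14} = -6 + \sqrt{h + 70} = -6 + \sqrt{70 + h}$)
$\left(5744 + O{\left(-181 \right)}\right) + 7793 = \left(5744 - \left(6 - \sqrt{70 - 181}\right)\right) + 7793 = \left(5744 - \left(6 - \sqrt{-111}\right)\right) + 7793 = \left(5744 - \left(6 - i \sqrt{111}\right)\right) + 7793 = \left(5738 + i \sqrt{111}\right) + 7793 = 13531 + i \sqrt{111}$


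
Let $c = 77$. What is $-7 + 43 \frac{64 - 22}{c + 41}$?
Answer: $\frac{490}{59} \approx 8.3051$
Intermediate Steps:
$-7 + 43 \frac{64 - 22}{c + 41} = -7 + 43 \frac{64 - 22}{77 + 41} = -7 + 43 \cdot \frac{42}{118} = -7 + 43 \cdot 42 \cdot \frac{1}{118} = -7 + 43 \cdot \frac{21}{59} = -7 + \frac{903}{59} = \frac{490}{59}$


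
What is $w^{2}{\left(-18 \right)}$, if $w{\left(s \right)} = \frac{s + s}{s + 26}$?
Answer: $\frac{81}{4} \approx 20.25$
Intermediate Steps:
$w{\left(s \right)} = \frac{2 s}{26 + s}$
$w^{2}{\left(-18 \right)} = \left(2 \left(-18\right) \frac{1}{26 - 18}\right)^{2} = \left(2 \left(-18\right) \frac{1}{8}\right)^{2} = \left(- \frac{9}{2}\right)^{2} = \frac{81}{4}$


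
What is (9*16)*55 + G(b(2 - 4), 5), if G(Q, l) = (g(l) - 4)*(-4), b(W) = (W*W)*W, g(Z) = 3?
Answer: 7924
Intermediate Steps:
b(W) = W**3 (b(W) = W**2*W = W**3)
G(Q, l) = 4 (G(Q, l) = (3 - 4)*(-4) = -1*(-4) = 4)
(9*16)*55 + G(b(2 - 4), 5) = (9*16)*55 + 4 = 144*55 + 4 = 7920 + 4 = 7924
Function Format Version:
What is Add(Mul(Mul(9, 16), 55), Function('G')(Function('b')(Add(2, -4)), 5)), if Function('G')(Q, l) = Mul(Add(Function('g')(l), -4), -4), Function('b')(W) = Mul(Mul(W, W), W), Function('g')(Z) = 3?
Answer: 7924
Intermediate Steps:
Function('b')(W) = Pow(W, 3) (Function('b')(W) = Mul(Pow(W, 2), W) = Pow(W, 3))
Function('G')(Q, l) = 4 (Function('G')(Q, l) = Mul(Add(3, -4), -4) = Mul(-1, -4) = 4)
Add(Mul(Mul(9, 16), 55), Function('G')(Function('b')(Add(2, -4)), 5)) = Add(Mul(Mul(9, 16), 55), 4) = Add(Mul(144, 55), 4) = Add(7920, 4) = 7924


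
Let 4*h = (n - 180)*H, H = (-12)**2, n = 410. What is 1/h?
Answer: 1/8280 ≈ 0.00012077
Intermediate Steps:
H = 144
h = 8280 (h = ((410 - 180)*144)/4 = (230*144)/4 = (1/4)*33120 = 8280)
1/h = 1/8280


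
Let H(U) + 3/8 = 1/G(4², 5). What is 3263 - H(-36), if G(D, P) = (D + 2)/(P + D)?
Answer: 78293/24 ≈ 3262.2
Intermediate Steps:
G(D, P) = (2 + D)/(D + P)
H(U) = 19/24 (H(U) = -3/8 + 1/((2 + 4²)/(4² + 5)) = -3/8 + 1/((2 + 16)/(16 + 5)) = -3/8 + 1/(18/21) = -3/8 + 1/((1/21)*18) = -3/8 + 1/(6/7) = -3/8 + 7/6 = 19/24)
3263 - H(-36) = 3263 - 1*19/24 = 3263 - 19/24 = 78293/24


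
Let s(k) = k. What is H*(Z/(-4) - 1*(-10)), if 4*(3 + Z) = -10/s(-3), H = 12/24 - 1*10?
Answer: -4807/48 ≈ -100.15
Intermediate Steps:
H = -19/2 (H = 12*(1/24) - 10 = ½ - 10 = -19/2 ≈ -9.5000)
Z = -13/6 (Z = -3 + (-10/(-3))/4 = -3 + (-10*(-⅓))/4 = -3 + (¼)*(10/3) = -3 + ⅚ = -13/6 ≈ -2.1667)
H*(Z/(-4) - 1*(-10)) = -19*(-13/6/(-4) - 1*(-10))/2 = -19*(-13/6*(-¼) + 10)/2 = -19*(13/24 + 10)/2 = -19/2*253/24 = -4807/48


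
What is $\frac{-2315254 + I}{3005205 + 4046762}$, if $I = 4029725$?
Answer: $\frac{1714471}{7051967} \approx 0.24312$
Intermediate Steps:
$\frac{-2315254 + I}{3005205 + 4046762} = \frac{-2315254 + 4029725}{3005205 + 4046762} = \frac{1714471}{7051967}$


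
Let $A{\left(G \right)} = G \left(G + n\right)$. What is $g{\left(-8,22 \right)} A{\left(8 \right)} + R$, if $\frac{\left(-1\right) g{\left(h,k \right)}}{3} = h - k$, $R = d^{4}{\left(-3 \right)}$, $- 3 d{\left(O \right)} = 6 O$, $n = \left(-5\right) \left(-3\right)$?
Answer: $17856$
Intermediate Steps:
$n = 15$
$d{\left(O \right)} = - 2 O$ ($d{\left(O \right)} = - \frac{6 O}{3} = - 2 O$)
$R = 1296$ ($R = \left(\left(-2\right) \left(-3\right)\right)^{4} = 6^{4} = 1296$)
$g{\left(h,k \right)} = - 3 h + 3 k$ ($g{\left(h,k \right)} = - 3 \left(h - k\right) = - 3 h + 3 k$)
$A{\left(G \right)} = G \left(15 + G\right)$ ($A{\left(G \right)} = G \left(G + 15\right) = G \left(15 + G\right)$)
$g{\left(-8,22 \right)} A{\left(8 \right)} + R = \left(\left(-3\right) \left(-8\right) + 3 \cdot 22\right) 8 \left(15 + 8\right) + 1296 = \left(24 + 66\right) 8 \cdot 23 + 1296 = 90 \cdot 184 + 1296 = 16560 + 1296 = 17856$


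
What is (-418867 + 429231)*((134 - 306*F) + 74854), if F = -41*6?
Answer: 1557336096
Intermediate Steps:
F = -246
(-418867 + 429231)*((134 - 306*F) + 74854) = (-418867 + 429231)*((134 - 306*(-246)) + 74854) = 10364*((134 + 75276) + 74854) = 10364*(75410 + 74854) = 10364*150264 = 1557336096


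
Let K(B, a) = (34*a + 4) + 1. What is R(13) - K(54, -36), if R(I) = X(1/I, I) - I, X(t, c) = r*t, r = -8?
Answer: 15670/13 ≈ 1205.4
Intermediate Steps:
K(B, a) = 5 + 34*a (K(B, a) = (4 + 34*a) + 1 = 5 + 34*a)
X(t, c) = -8*t
R(I) = -I - 8/I (R(I) = -8/I - I = -I - 8/I)
R(13) - K(54, -36) = (-1*13 - 8/13) - (5 + 34*(-36)) = (-13 - 8*1/13) - (5 - 1224) = (-13 - 8/13) - 1*(-1219) = -177/13 + 1219 = 15670/13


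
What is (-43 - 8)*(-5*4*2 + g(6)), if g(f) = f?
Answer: 1734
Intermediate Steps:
(-43 - 8)*(-5*4*2 + g(6)) = (-43 - 8)*(-5*4*2 + 6) = -51*(-20*2 + 6) = -51*(-40 + 6) = -51*(-34) = 1734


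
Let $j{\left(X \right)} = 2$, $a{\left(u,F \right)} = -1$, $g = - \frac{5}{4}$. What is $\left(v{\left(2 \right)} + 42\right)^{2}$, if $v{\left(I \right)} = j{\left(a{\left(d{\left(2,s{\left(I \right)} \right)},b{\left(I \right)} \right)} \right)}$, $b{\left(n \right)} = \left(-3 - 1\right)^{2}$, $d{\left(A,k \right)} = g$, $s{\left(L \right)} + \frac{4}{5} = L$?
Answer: $1936$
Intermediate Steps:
$g = - \frac{5}{4}$ ($g = \left(-5\right) \frac{1}{4} = - \frac{5}{4} \approx -1.25$)
$s{\left(L \right)} = - \frac{4}{5} + L$
$d{\left(A,k \right)} = - \frac{5}{4}$
$b{\left(n \right)} = 16$ ($b{\left(n \right)} = \left(-4\right)^{2} = 16$)
$v{\left(I \right)} = 2$
$\left(v{\left(2 \right)} + 42\right)^{2} = \left(2 + 42\right)^{2} = 44^{2} = 1936$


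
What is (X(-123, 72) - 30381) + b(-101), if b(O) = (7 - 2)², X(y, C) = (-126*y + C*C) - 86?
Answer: -9760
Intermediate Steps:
X(y, C) = -86 + C² - 126*y (X(y, C) = (-126*y + C²) - 86 = (C² - 126*y) - 86 = -86 + C² - 126*y)
b(O) = 25 (b(O) = 5² = 25)
(X(-123, 72) - 30381) + b(-101) = ((-86 + 72² - 126*(-123)) - 30381) + 25 = ((-86 + 5184 + 15498) - 30381) + 25 = (20596 - 30381) + 25 = -9785 + 25 = -9760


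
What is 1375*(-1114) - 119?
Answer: -1531869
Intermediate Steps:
1375*(-1114) - 119 = -1531750 - 119 = -1531869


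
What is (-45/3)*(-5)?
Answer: 75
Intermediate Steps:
(-45/3)*(-5) = ((1/3)*(-45))*(-5) = -15*(-5) = 75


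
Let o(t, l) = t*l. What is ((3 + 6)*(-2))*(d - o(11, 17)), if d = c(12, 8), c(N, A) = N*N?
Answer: 774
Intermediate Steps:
c(N, A) = N**2
o(t, l) = l*t
d = 144 (d = 12**2 = 144)
((3 + 6)*(-2))*(d - o(11, 17)) = ((3 + 6)*(-2))*(144 - 17*11) = (9*(-2))*(144 - 1*187) = -18*(144 - 187) = -18*(-43) = 774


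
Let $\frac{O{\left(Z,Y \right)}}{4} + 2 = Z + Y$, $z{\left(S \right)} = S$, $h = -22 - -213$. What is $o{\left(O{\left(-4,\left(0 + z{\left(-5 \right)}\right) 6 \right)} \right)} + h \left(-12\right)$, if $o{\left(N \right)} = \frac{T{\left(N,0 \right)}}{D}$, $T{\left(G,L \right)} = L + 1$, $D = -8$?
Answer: $- \frac{18337}{8} \approx -2292.1$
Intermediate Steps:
$T{\left(G,L \right)} = 1 + L$
$h = 191$ ($h = -22 + 213 = 191$)
$O{\left(Z,Y \right)} = -8 + 4 Y + 4 Z$ ($O{\left(Z,Y \right)} = -8 + 4 \left(Z + Y\right) = -8 + 4 \left(Y + Z\right) = -8 + \left(4 Y + 4 Z\right) = -8 + 4 Y + 4 Z$)
$o{\left(N \right)} = - \frac{1}{8}$ ($o{\left(N \right)} = \frac{1 + 0}{-8} = 1 \left(- \frac{1}{8}\right) = - \frac{1}{8}$)
$o{\left(O{\left(-4,\left(0 + z{\left(-5 \right)}\right) 6 \right)} \right)} + h \left(-12\right) = - \frac{1}{8} + 191 \left(-12\right) = - \frac{1}{8} - 2292 = - \frac{18337}{8}$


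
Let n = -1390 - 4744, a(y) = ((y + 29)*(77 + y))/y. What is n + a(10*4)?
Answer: -237287/40 ≈ -5932.2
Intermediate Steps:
a(y) = (29 + y)*(77 + y)/y (a(y) = ((29 + y)*(77 + y))/y = (29 + y)*(77 + y)/y)
n = -6134
n + a(10*4) = -6134 + (106 + 10*4 + 2233/((10*4))) = -6134 + (106 + 40 + 2233/40) = -6134 + 8073/40 = -237287/40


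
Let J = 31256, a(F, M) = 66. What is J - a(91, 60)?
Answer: 31190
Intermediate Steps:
J - a(91, 60) = 31256 - 1*66 = 31256 - 66 = 31190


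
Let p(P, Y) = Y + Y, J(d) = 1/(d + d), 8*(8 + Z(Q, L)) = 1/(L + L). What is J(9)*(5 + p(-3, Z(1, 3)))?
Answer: -263/432 ≈ -0.60880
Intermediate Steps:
Z(Q, L) = -8 + 1/(16*L) (Z(Q, L) = -8 + 1/(8*(L + L)) = -8 + 1/(8*((2*L))) = -8 + (1/(2*L))/8 = -8 + 1/(16*L))
J(d) = 1/(2*d)
p(P, Y) = 2*Y
J(9)*(5 + p(-3, Z(1, 3))) = ((1/2)/9)*(5 + 2*(-8 + (1/16)/3)) = ((1/2)*(1/9))*(5 + 2*(-8 + (1/16)*(1/3))) = (5 + 2*(-8 + 1/48))/18 = (5 + 2*(-383/48))/18 = (5 - 383/24)/18 = (1/18)*(-263/24) = -263/432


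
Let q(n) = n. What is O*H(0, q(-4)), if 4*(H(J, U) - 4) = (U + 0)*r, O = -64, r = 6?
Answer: 128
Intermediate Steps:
H(J, U) = 4 + 3*U/2 (H(J, U) = 4 + ((U + 0)*6)/4 = 4 + (U*6)/4 = 4 + (6*U)/4 = 4 + 3*U/2)
O*H(0, q(-4)) = -64*(4 + (3/2)*(-4)) = -64*(4 - 6) = -64*(-2) = 128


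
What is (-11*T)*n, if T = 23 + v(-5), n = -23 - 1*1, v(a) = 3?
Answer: 6864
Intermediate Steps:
n = -24 (n = -23 - 1 = -24)
T = 26 (T = 23 + 3 = 26)
(-11*T)*n = -11*26*(-24) = -286*(-24) = 6864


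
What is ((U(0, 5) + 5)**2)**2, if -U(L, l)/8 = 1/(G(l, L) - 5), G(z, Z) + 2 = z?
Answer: 6561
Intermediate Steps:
G(z, Z) = -2 + z
U(L, l) = -8/(-7 + l) (U(L, l) = -8/((-2 + l) - 5) = -8/(-7 + l))
((U(0, 5) + 5)**2)**2 = ((-8/(-7 + 5) + 5)**2)**2 = ((-8/(-2) + 5)**2)**2 = ((-8*(-1/2) + 5)**2)**2 = ((4 + 5)**2)**2 = (9**2)**2 = 81**2 = 6561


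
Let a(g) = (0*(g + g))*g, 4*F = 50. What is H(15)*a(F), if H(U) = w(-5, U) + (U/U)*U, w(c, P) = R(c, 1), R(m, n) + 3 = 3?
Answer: 0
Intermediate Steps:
F = 25/2 (F = (¼)*50 = 25/2 ≈ 12.500)
R(m, n) = 0 (R(m, n) = -3 + 3 = 0)
w(c, P) = 0
H(U) = U (H(U) = 0 + (U/U)*U = 0 + 1*U = 0 + U = U)
a(g) = 0 (a(g) = (0*(2*g))*g = 0*g = 0)
H(15)*a(F) = 15*0 = 0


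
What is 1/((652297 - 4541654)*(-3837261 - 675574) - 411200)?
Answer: 1/17552025985895 ≈ 5.6974e-14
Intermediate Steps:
1/((652297 - 4541654)*(-3837261 - 675574) - 411200) = 1/(-3889357*(-4512835) - 411200) = 1/(17552026397095 - 411200) = 1/17552025985895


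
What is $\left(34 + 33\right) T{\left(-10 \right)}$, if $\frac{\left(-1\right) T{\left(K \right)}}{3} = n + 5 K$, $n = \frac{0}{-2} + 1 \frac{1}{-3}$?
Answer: $10117$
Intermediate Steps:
$n = - \frac{1}{3}$ ($n = 0 \left(- \frac{1}{2}\right) + 1 \left(- \frac{1}{3}\right) = 0 - \frac{1}{3} = - \frac{1}{3} \approx -0.33333$)
$T{\left(K \right)} = 1 - 15 K$ ($T{\left(K \right)} = - 3 \left(- \frac{1}{3} + 5 K\right) = 1 - 15 K$)
$\left(34 + 33\right) T{\left(-10 \right)} = \left(34 + 33\right) \left(1 - -150\right) = 67 \left(1 + 150\right) = 67 \cdot 151 = 10117$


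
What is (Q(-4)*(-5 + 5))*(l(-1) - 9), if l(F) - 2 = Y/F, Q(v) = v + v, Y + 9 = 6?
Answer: 0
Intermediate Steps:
Y = -3 (Y = -9 + 6 = -3)
Q(v) = 2*v
l(F) = 2 - 3/F
(Q(-4)*(-5 + 5))*(l(-1) - 9) = ((2*(-4))*(-5 + 5))*((2 - 3/(-1)) - 9) = (-8*0)*((2 - 3*(-1)) - 9) = 0*((2 + 3) - 9) = 0*(5 - 9) = 0*(-4) = 0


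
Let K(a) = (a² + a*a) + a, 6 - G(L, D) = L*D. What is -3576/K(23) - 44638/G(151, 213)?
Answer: -66739754/34761717 ≈ -1.9199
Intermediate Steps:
G(L, D) = 6 - D*L (G(L, D) = 6 - L*D = 6 - D*L)
K(a) = a + 2*a² (K(a) = (a² + a²) + a = 2*a² + a = a + 2*a²)
-3576/K(23) - 44638/G(151, 213) = -3576*1/(23*(1 + 2*23)) - 44638/(6 - 1*213*151) = -3576*1/(23*(1 + 46)) - 44638/(6 - 32163) = -3576/(23*47) - 44638/(-32157) = -3576/1081 - 44638*(-1/32157) = -3576*1/1081 + 44638/32157 = -3576/1081 + 44638/32157 = -66739754/34761717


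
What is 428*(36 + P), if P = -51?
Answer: -6420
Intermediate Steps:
428*(36 + P) = 428*(36 - 51) = 428*(-15) = -6420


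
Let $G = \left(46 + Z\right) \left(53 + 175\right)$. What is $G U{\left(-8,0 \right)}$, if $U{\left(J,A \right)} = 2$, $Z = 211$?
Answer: $117192$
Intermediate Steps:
$G = 58596$ ($G = \left(46 + 211\right) \left(53 + 175\right) = 257 \cdot 228 = 58596$)
$G U{\left(-8,0 \right)} = 58596 \cdot 2 = 117192$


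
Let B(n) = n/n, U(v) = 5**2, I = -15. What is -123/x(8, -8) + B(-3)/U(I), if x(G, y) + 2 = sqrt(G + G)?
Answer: -3073/50 ≈ -61.460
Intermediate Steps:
U(v) = 25
B(n) = 1
x(G, y) = -2 + sqrt(2)*sqrt(G) (x(G, y) = -2 + sqrt(G + G) = -2 + sqrt(2*G) = -2 + sqrt(2)*sqrt(G))
-123/x(8, -8) + B(-3)/U(I) = -123/(-2 + sqrt(2)*sqrt(8)) + 1/25 = -123/(-2 + sqrt(2)*(2*sqrt(2))) + 1*(1/25) = -123/(-2 + 4) + 1/25 = -123/2 + 1/25 = -3073/50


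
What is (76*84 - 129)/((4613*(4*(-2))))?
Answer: -6255/36904 ≈ -0.16949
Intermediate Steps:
(76*84 - 129)/((4613*(4*(-2)))) = (6384 - 129)/((4613*(-8))) = 6255/(-36904) = 6255*(-1/36904) = -6255/36904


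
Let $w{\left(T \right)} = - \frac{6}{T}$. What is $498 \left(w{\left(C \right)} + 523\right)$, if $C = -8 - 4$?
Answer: $260703$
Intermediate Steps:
$C = -12$ ($C = -8 - 4 = -12$)
$498 \left(w{\left(C \right)} + 523\right) = 498 \left(- \frac{6}{-12} + 523\right) = 498 \left(\left(-6\right) \left(- \frac{1}{12}\right) + 523\right) = 498 \left(\frac{1}{2} + 523\right) = 498 \cdot \frac{1047}{2} = 260703$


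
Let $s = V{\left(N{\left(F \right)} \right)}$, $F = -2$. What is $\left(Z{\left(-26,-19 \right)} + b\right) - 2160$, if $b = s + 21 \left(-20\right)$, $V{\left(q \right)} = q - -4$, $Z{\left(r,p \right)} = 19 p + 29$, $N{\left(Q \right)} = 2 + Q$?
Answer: $-2908$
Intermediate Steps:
$Z{\left(r,p \right)} = 29 + 19 p$
$V{\left(q \right)} = 4 + q$ ($V{\left(q \right)} = q + 4 = 4 + q$)
$s = 4$ ($s = 4 + \left(2 - 2\right) = 4 + 0 = 4$)
$b = -416$ ($b = 4 + 21 \left(-20\right) = 4 - 420 = -416$)
$\left(Z{\left(-26,-19 \right)} + b\right) - 2160 = \left(\left(29 + 19 \left(-19\right)\right) - 416\right) - 2160 = \left(\left(29 - 361\right) - 416\right) - 2160 = \left(-332 - 416\right) - 2160 = -748 - 2160 = -2908$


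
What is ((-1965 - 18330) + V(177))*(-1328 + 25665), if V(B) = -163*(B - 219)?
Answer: -327308313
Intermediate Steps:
V(B) = 35697 - 163*B (V(B) = -163*(-219 + B) = 35697 - 163*B)
((-1965 - 18330) + V(177))*(-1328 + 25665) = ((-1965 - 18330) + (35697 - 163*177))*(-1328 + 25665) = (-20295 + (35697 - 28851))*24337 = (-20295 + 6846)*24337 = -13449*24337 = -327308313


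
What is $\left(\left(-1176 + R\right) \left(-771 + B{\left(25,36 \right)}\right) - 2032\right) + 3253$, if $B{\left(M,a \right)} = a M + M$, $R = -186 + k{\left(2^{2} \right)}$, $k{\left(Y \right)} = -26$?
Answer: $-212531$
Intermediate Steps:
$R = -212$ ($R = -186 - 26 = -212$)
$B{\left(M,a \right)} = M + M a$ ($B{\left(M,a \right)} = M a + M = M + M a$)
$\left(\left(-1176 + R\right) \left(-771 + B{\left(25,36 \right)}\right) - 2032\right) + 3253 = \left(\left(-1176 - 212\right) \left(-771 + 25 \left(1 + 36\right)\right) - 2032\right) + 3253 = \left(- 1388 \left(-771 + 25 \cdot 37\right) - 2032\right) + 3253 = \left(- 1388 \left(-771 + 925\right) - 2032\right) + 3253 = \left(\left(-1388\right) 154 - 2032\right) + 3253 = \left(-213752 - 2032\right) + 3253 = -215784 + 3253 = -212531$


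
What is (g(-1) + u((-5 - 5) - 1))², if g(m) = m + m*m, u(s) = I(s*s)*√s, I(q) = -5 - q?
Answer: -174636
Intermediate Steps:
u(s) = √s*(-5 - s²) (u(s) = (-5 - s*s)*√s = (-5 - s²)*√s = √s*(-5 - s²))
g(m) = m + m²
(g(-1) + u((-5 - 5) - 1))² = (-(1 - 1) + √((-5 - 5) - 1)*(-5 - ((-5 - 5) - 1)²))² = (-1*0 + √(-10 - 1)*(-5 - (-10 - 1)²))² = (0 + √(-11)*(-5 - 1*(-11)²))² = (0 + (I*√11)*(-5 - 1*121))² = (0 + (I*√11)*(-5 - 121))² = (0 + (I*√11)*(-126))² = (0 - 126*I*√11)² = (-126*I*√11)² = -174636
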